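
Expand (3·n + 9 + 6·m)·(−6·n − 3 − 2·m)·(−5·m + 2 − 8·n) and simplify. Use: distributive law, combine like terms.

426·m·n^2 + 468·n^2 + 144·n^3 + 519·m·n + 90·n + 306·m^2·n + 63·m − 54 + 156·m^2 + 60·m^3

(3·n + 9 + 6·m)·(−6·n − 3 − 2·m)·(−5·m + 2 − 8·n)
= (−18·n^2 − 9·n − 6·m·n − 54·n − 27 − 18·m − 36·m·n − 18·m − 12·m^2)·(−5·m + 2 − 8·n)    [distributive law]
= (−18·n^2 − 63·n − 42·m·n − 27 − 36·m − 12·m^2)·(−5·m + 2 − 8·n)    [combine like terms]
= 90·m·n^2 − 36·n^2 + 144·n^3 + 315·m·n − 126·n + 504·n^2 + 210·m^2·n − 84·m·n + 336·m·n^2 + 135·m − 54 + 216·n + 180·m^2 − 72·m + 288·m·n + 60·m^3 − 24·m^2 + 96·m^2·n    [distributive law]
= 426·m·n^2 + 468·n^2 + 144·n^3 + 519·m·n + 90·n + 306·m^2·n + 63·m − 54 + 156·m^2 + 60·m^3    [combine like terms]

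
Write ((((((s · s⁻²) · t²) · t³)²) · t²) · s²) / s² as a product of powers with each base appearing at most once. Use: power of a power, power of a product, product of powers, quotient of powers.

s⁻²·t¹²

((((((s · s⁻²) · t²) · t³)²) · t²) · s²) / s²
= ((((((s · s⁻²) · t²)²) · ((t³)²)) · t²) · s²) / s²    [power of a product]
= ((((((s · s⁻²)²) · ((t²)²)) · ((t³)²)) · t²) · s²) / s²    [power of a product]
= ((((((s²) · ((s⁻²)²)) · ((t²)²)) · ((t³)²)) · t²) · s²) / s²    [power of a product]
= (((((s² · s⁻⁴) · ((t²)²)) · ((t³)²)) · t²) · s²) / s²    [power of a power]
= ((((s⁻² · ((t²)²)) · ((t³)²)) · t²) · s²) / s²    [product of powers]
= ((((s⁻² · t⁴) · ((t³)²)) · t²) · s²) / s²    [power of a power]
= ((((s⁻² · t⁴) · t⁶) · t²) · s²) / s²    [power of a power]
= s⁻²·t¹²    [quotient of powers; product of powers]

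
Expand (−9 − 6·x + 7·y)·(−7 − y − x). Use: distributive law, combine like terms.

63 − 40·y + 51·x − x·y + 6·x² − 7·y²

(−9 − 6·x + 7·y)·(−7 − y − x)
= 63 + 9·y + 9·x + 42·x + 6·x·y + 6·x² − 49·y − 7·y² − 7·x·y    [distributive law]
= 63 − 40·y + 51·x − x·y + 6·x² − 7·y²    [combine like terms]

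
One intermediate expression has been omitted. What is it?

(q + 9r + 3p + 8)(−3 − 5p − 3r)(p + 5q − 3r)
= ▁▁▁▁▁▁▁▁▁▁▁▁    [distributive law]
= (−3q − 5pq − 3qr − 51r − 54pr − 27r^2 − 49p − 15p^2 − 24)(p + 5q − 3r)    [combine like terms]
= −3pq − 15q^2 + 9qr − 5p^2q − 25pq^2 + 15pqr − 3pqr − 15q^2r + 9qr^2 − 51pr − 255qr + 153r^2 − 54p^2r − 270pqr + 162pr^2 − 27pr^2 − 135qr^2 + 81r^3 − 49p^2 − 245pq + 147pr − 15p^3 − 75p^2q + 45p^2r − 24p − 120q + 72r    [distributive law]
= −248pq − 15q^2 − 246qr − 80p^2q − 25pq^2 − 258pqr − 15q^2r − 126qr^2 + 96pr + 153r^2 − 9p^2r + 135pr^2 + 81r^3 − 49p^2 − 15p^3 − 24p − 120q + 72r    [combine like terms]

Applying distributive law to the line above:

(−3q − 5pq − 3qr − 27r − 45pr − 27r^2 − 9p − 15p^2 − 9pr − 24 − 40p − 24r)(p + 5q − 3r)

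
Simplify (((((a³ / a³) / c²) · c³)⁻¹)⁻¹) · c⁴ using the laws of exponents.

c⁵

(((((a³ / a³) / c²) · c³)⁻¹)⁻¹) · c⁴
= ((((a³ / a³) / c²) · c³)¹) · c⁴    [power of a power]
= ((((a³ / a³) / c²)¹) · ((c³)¹)) · c⁴    [power of a product]
= ((((a³ / a³)¹) / ((c²)¹)) · ((c³)¹)) · c⁴    [power of a quotient]
= (((((a³)¹) / ((a³)¹)) / ((c²)¹)) · ((c³)¹)) · c⁴    [power of a quotient]
= (((a³ / ((a³)¹)) / ((c²)¹)) · ((c³)¹)) · c⁴    [power of a power]
= (((a³ / a³) / ((c²)¹)) · ((c³)¹)) · c⁴    [power of a power]
= ((a⁰ / ((c²)¹)) · ((c³)¹)) · c⁴    [quotient of powers]
= ((a⁰ / c²) · ((c³)¹)) · c⁴    [power of a power]
= ((a⁰ / c²) · c³) · c⁴    [power of a power]
= c⁵    [quotient of powers; product of powers]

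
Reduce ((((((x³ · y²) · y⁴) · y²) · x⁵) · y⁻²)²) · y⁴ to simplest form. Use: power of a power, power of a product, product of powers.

x¹⁶y¹⁶

((((((x³ · y²) · y⁴) · y²) · x⁵) · y⁻²)²) · y⁴
= ((((((x³ · y²) · y⁴) · y²) · x⁵)²) · ((y⁻²)²)) · y⁴    [power of a product]
= ((((((x³ · y²) · y⁴) · y²)²) · ((x⁵)²)) · ((y⁻²)²)) · y⁴    [power of a product]
= ((((((x³ · y²) · y⁴)²) · ((y²)²)) · ((x⁵)²)) · ((y⁻²)²)) · y⁴    [power of a product]
= ((((((x³ · y²)²) · ((y⁴)²)) · ((y²)²)) · ((x⁵)²)) · ((y⁻²)²)) · y⁴    [power of a product]
= (((((((x³)²) · ((y²)²)) · ((y⁴)²)) · ((y²)²)) · ((x⁵)²)) · ((y⁻²)²)) · y⁴    [power of a product]
= (((((x⁶ · ((y²)²)) · ((y⁴)²)) · ((y²)²)) · ((x⁵)²)) · ((y⁻²)²)) · y⁴    [power of a power]
= (((((x⁶ · y⁴) · ((y⁴)²)) · ((y²)²)) · ((x⁵)²)) · ((y⁻²)²)) · y⁴    [power of a power]
= (((((x⁶ · y⁴) · y⁸) · ((y²)²)) · ((x⁵)²)) · ((y⁻²)²)) · y⁴    [power of a power]
= (((((x⁶ · y⁴) · y⁸) · y⁴) · ((x⁵)²)) · ((y⁻²)²)) · y⁴    [power of a power]
= (((((x⁶ · y⁴) · y⁸) · y⁴) · x¹⁰) · ((y⁻²)²)) · y⁴    [power of a power]
= (((((x⁶ · y⁴) · y⁸) · y⁴) · x¹⁰) · y⁻⁴) · y⁴    [power of a power]
= x¹⁶y¹⁶    [product of powers]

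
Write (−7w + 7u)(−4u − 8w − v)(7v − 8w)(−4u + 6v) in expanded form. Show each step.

(−7w + 7u)(−4u − 8w − v)(7v − 8w)(−4u + 6v)
= (28uw + 56w^2 + 7vw − 28u^2 − 56uw − 7uv)(7v − 8w)(−4u + 6v)    [distributive law]
= (−28uw + 56w^2 + 7vw − 28u^2 − 7uv)(7v − 8w)(−4u + 6v)    [combine like terms]
= (−196uvw + 224uw^2 + 392vw^2 − 448w^3 + 49v^2w − 56vw^2 − 196u^2v + 224u^2w − 49uv^2 + 56uvw)(−4u + 6v)    [distributive law]
= (−140uvw + 224uw^2 + 336vw^2 − 448w^3 + 49v^2w − 196u^2v + 224u^2w − 49uv^2)(−4u + 6v)    [combine like terms]
= 560u^2vw − 840uv^2w − 896u^2w^2 + 1344uvw^2 − 1344uvw^2 + 2016v^2w^2 + 1792uw^3 − 2688vw^3 − 196uv^2w + 294v^3w + 784u^3v − 1176u^2v^2 − 896u^3w + 1344u^2vw + 196u^2v^2 − 294uv^3    [distributive law]
= 1904u^2vw − 1036uv^2w − 896u^2w^2 + 2016v^2w^2 + 1792uw^3 − 2688vw^3 + 294v^3w + 784u^3v − 980u^2v^2 − 896u^3w − 294uv^3    [combine like terms]

1904u^2vw − 1036uv^2w − 896u^2w^2 + 2016v^2w^2 + 1792uw^3 − 2688vw^3 + 294v^3w + 784u^3v − 980u^2v^2 − 896u^3w − 294uv^3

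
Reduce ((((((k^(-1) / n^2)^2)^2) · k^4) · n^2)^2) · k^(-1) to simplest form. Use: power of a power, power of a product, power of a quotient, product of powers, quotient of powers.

((((((k^(-1) / n^2)^2)^2) · k^4) · n^2)^2) · k^(-1)
= ((((((k^(-1) / n^2)^2)^2) · k^4)^2) · ((n^2)^2)) · k^(-1)    [power of a product]
= ((((((k^(-1) / n^2)^2)^2)^2) · ((k^4)^2)) · ((n^2)^2)) · k^(-1)    [power of a product]
= (((((k^(-1) / n^2)^2)^4) · ((k^4)^2)) · ((n^2)^2)) · k^(-1)    [power of a power]
= ((((k^(-1) / n^2)^8) · ((k^4)^2)) · ((n^2)^2)) · k^(-1)    [power of a power]
= (((((k^(-1))^8) / ((n^2)^8)) · ((k^4)^2)) · ((n^2)^2)) · k^(-1)    [power of a quotient]
= (((k^(-8) / ((n^2)^8)) · ((k^4)^2)) · ((n^2)^2)) · k^(-1)    [power of a power]
= (((k^(-8) / n^16) · ((k^4)^2)) · ((n^2)^2)) · k^(-1)    [power of a power]
= (((k^(-8) / n^16) · k^8) · ((n^2)^2)) · k^(-1)    [power of a power]
= (((k^(-8) / n^16) · k^8) · n^4) · k^(-1)    [power of a power]
= k^(-1)n^(-12)    [quotient of powers; product of powers]

k^(-1)n^(-12)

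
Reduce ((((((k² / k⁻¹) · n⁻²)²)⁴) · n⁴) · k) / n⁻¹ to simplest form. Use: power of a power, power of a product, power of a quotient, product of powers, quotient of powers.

k²⁵·n⁻¹¹

((((((k² / k⁻¹) · n⁻²)²)⁴) · n⁴) · k) / n⁻¹
= (((((k² / k⁻¹) · n⁻²)⁸) · n⁴) · k) / n⁻¹    [power of a power]
= (((((k² / k⁻¹)⁸) · ((n⁻²)⁸)) · n⁴) · k) / n⁻¹    [power of a product]
= ((((((k²)⁸) / ((k⁻¹)⁸)) · ((n⁻²)⁸)) · n⁴) · k) / n⁻¹    [power of a quotient]
= ((((k¹⁶ / ((k⁻¹)⁸)) · ((n⁻²)⁸)) · n⁴) · k) / n⁻¹    [power of a power]
= ((((k¹⁶ / k⁻⁸) · ((n⁻²)⁸)) · n⁴) · k) / n⁻¹    [power of a power]
= (((k²⁴ · ((n⁻²)⁸)) · n⁴) · k) / n⁻¹    [quotient of powers]
= (((k²⁴ · n⁻¹⁶) · n⁴) · k) / n⁻¹    [power of a power]
= k²⁵·n⁻¹¹    [quotient of powers; product of powers]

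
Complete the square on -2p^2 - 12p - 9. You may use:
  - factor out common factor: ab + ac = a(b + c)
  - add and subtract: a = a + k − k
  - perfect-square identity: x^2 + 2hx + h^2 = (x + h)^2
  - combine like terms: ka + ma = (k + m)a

-2(p + 3)^2 + 9

-2p^2 - 12p - 9
= -2(p^2 + 6p) - 9    [factor out -2 from the p-terms]
= -2(p^2 + 6p + 9 - 9) - 9    [add and subtract 9 inside the bracket]
= -2(p + 3)^2 + 18 - 9    [perfect-square identity]
= -2(p + 3)^2 + 9    [combine constants]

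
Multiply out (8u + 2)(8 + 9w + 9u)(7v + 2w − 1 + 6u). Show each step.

574uv + 200uw + 14u + 420u^2 + 504uvw + 144uw^2 + 576u^2w + 504u^2v + 432u^3 + 112v + 14w − 16 + 126vw + 36w^2

(8u + 2)(8 + 9w + 9u)(7v + 2w − 1 + 6u)
= (64u + 72uw + 72u^2 + 16 + 18w + 18u)(7v + 2w − 1 + 6u)    [distributive law]
= (82u + 72uw + 72u^2 + 16 + 18w)(7v + 2w − 1 + 6u)    [combine like terms]
= 574uv + 164uw − 82u + 492u^2 + 504uvw + 144uw^2 − 72uw + 432u^2w + 504u^2v + 144u^2w − 72u^2 + 432u^3 + 112v + 32w − 16 + 96u + 126vw + 36w^2 − 18w + 108uw    [distributive law]
= 574uv + 200uw + 14u + 420u^2 + 504uvw + 144uw^2 + 576u^2w + 504u^2v + 432u^3 + 112v + 14w − 16 + 126vw + 36w^2    [combine like terms]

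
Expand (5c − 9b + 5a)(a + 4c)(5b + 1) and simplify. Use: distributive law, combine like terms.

(5c − 9b + 5a)(a + 4c)(5b + 1)
= (5ac + 20c^2 − 9ab − 36bc + 5a^2 + 20ac)(5b + 1)    [distributive law]
= (25ac + 20c^2 − 9ab − 36bc + 5a^2)(5b + 1)    [combine like terms]
= 125abc + 25ac + 100bc^2 + 20c^2 − 45ab^2 − 9ab − 180b^2c − 36bc + 25a^2b + 5a^2    [distributive law]

125abc + 25ac + 100bc^2 + 20c^2 − 45ab^2 − 9ab − 180b^2c − 36bc + 25a^2b + 5a^2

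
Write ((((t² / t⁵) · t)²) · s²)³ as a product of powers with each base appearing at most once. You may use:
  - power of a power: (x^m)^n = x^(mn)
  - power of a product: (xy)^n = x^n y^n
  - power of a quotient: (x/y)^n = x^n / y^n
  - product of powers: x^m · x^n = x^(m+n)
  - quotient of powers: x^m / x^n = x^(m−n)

((((t² / t⁵) · t)²) · s²)³
= ((((t² / t⁵) · t)²)³) · ((s²)³)    [power of a product]
= (((t² / t⁵) · t)⁶) · ((s²)³)    [power of a power]
= (((t² / t⁵)⁶) · (t⁶)) · ((s²)³)    [power of a product]
= ((((t²)⁶) / ((t⁵)⁶)) · (t⁶)) · ((s²)³)    [power of a quotient]
= ((t¹² / ((t⁵)⁶)) · (t⁶)) · ((s²)³)    [power of a power]
= ((t¹² / t³⁰) · (t⁶)) · ((s²)³)    [power of a power]
= (t⁻¹⁸ · (t⁶)) · ((s²)³)    [quotient of powers]
= t⁻¹² · ((s²)³)    [product of powers]
= t⁻¹² · s⁶    [power of a power]
= s⁶·t⁻¹²    [rearrange]

s⁶·t⁻¹²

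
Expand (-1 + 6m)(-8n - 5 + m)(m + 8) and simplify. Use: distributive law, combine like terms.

-376mn + 64n - 243m + 40 + 17m^2 - 48m^2n + 6m^3

(-1 + 6m)(-8n - 5 + m)(m + 8)
= (8n + 5 - m - 48mn - 30m + 6m^2)(m + 8)    [distributive law]
= (8n + 5 - 31m - 48mn + 6m^2)(m + 8)    [combine like terms]
= 8mn + 64n + 5m + 40 - 31m^2 - 248m - 48m^2n - 384mn + 6m^3 + 48m^2    [distributive law]
= -376mn + 64n - 243m + 40 + 17m^2 - 48m^2n + 6m^3    [combine like terms]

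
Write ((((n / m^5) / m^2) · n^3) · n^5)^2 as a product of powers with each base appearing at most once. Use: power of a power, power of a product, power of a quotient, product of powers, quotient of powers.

((((n / m^5) / m^2) · n^3) · n^5)^2
= ((((n / m^5) / m^2) · n^3)^2) · ((n^5)^2)    [power of a product]
= ((((n / m^5) / m^2)^2) · ((n^3)^2)) · ((n^5)^2)    [power of a product]
= ((((n / m^5)^2) / ((m^2)^2)) · ((n^3)^2)) · ((n^5)^2)    [power of a quotient]
= ((((n^2) / ((m^5)^2)) / ((m^2)^2)) · ((n^3)^2)) · ((n^5)^2)    [power of a quotient]
= (((n^2 / m^10) / ((m^2)^2)) · ((n^3)^2)) · ((n^5)^2)    [power of a power]
= (((n^2 / m^10) / m^4) · ((n^3)^2)) · ((n^5)^2)    [power of a power]
= (((n^2 / m^10) / m^4) · n^6) · ((n^5)^2)    [power of a power]
= (((n^2 / m^10) / m^4) · n^6) · n^10    [power of a power]
= m^(-14)n^18    [quotient of powers; product of powers]

m^(-14)n^18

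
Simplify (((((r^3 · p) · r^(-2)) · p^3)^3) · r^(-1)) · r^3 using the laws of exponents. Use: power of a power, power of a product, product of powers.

(((((r^3 · p) · r^(-2)) · p^3)^3) · r^(-1)) · r^3
= (((((r^3 · p) · r^(-2))^3) · ((p^3)^3)) · r^(-1)) · r^3    [power of a product]
= (((((r^3 · p)^3) · ((r^(-2))^3)) · ((p^3)^3)) · r^(-1)) · r^3    [power of a product]
= ((((((r^3)^3) · (p^3)) · ((r^(-2))^3)) · ((p^3)^3)) · r^(-1)) · r^3    [power of a product]
= ((((r^9 · (p^3)) · ((r^(-2))^3)) · ((p^3)^3)) · r^(-1)) · r^3    [power of a power]
= ((((r^9 · p^3) · r^(-6)) · ((p^3)^3)) · r^(-1)) · r^3    [power of a power]
= ((((r^9 · p^3) · r^(-6)) · p^9) · r^(-1)) · r^3    [power of a power]
= p^12·r^5    [product of powers]

p^12·r^5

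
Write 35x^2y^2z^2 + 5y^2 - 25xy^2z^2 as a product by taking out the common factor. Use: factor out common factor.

5y^2(7x^2z^2 + 1 - 5xz^2)

35x^2y^2z^2 + 5y^2 - 25xy^2z^2
= 5(7x^2y^2z^2 + y^2 - 5xy^2z^2)    [factor out 5]
= 5y^2(7x^2z^2 + 1 - 5xz^2)    [factor out y^2]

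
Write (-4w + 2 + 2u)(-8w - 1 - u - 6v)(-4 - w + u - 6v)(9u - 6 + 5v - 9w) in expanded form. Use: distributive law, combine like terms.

-1668uw^2 + 246w^2 + 824vw^2 + 1236w^3 - 684uw^3 + 1784vw^3 + 288w^4 + 486u^2w^2 - 2696uvw^2 + 216v^2w^2 + 84uw - 372w - 218vw + 384u^2w - 1096uvw + 156v^2w - 72u^3w + 922u^2vw - 1404uv^2w - 720v^3w - 12u - 48 - 320v + 102u^2 + 250uv - 132v^2 + 48u^3 + 560u^2v + 516uv^2 + 360v^3 - 18u^4 - 10u^3v + 648u^2v^2 + 360uv^3

(-4w + 2 + 2u)(-8w - 1 - u - 6v)(-4 - w + u - 6v)(9u - 6 + 5v - 9w)
= (32w^2 + 4w + 4uw + 24vw - 16w - 2 - 2u - 12v - 16uw - 2u - 2u^2 - 12uv)(-4 - w + u - 6v)(9u - 6 + 5v - 9w)    [distributive law]
= (32w^2 - 12w - 12uw + 24vw - 2 - 4u - 12v - 2u^2 - 12uv)(-4 - w + u - 6v)(9u - 6 + 5v - 9w)    [combine like terms]
= (-128w^2 - 32w^3 + 32uw^2 - 192vw^2 + 48w + 12w^2 - 12uw + 72vw + 48uw + 12uw^2 - 12u^2w + 72uvw - 96vw - 24vw^2 + 24uvw - 144v^2w + 8 + 2w - 2u + 12v + 16u + 4uw - 4u^2 + 24uv + 48v + 12vw - 12uv + 72v^2 + 8u^2 + 2u^2w - 2u^3 + 12u^2v + 48uv + 12uvw - 12u^2v + 72uv^2)(9u - 6 + 5v - 9w)    [distributive law]
= (-116w^2 - 32w^3 + 44uw^2 - 216vw^2 + 50w + 40uw - 12vw - 10u^2w + 108uvw - 144v^2w + 8 + 14u + 60v + 4u^2 + 60uv + 72v^2 - 2u^3 + 72uv^2)(9u - 6 + 5v - 9w)    [combine like terms]
= -1044uw^2 + 696w^2 - 580vw^2 + 1044w^3 - 288uw^3 + 192w^3 - 160vw^3 + 288w^4 + 396u^2w^2 - 264uw^2 + 220uvw^2 - 396uw^3 - 1944uvw^2 + 1296vw^2 - 1080v^2w^2 + 1944vw^3 + 450uw - 300w + 250vw - 450w^2 + 360u^2w - 240uw + 200uvw - 360uw^2 - 108uvw + 72vw - 60v^2w + 108vw^2 - 90u^3w + 60u^2w - 50u^2vw + 90u^2w^2 + 972u^2vw - 648uvw + 540uv^2w - 972uvw^2 - 1296uv^2w + 864v^2w - 720v^3w + 1296v^2w^2 + 72u - 48 + 40v - 72w + 126u^2 - 84u + 70uv - 126uw + 540uv - 360v + 300v^2 - 540vw + 36u^3 - 24u^2 + 20u^2v - 36u^2w + 540u^2v - 360uv + 300uv^2 - 540uvw + 648uv^2 - 432v^2 + 360v^3 - 648v^2w - 18u^4 + 12u^3 - 10u^3v + 18u^3w + 648u^2v^2 - 432uv^2 + 360uv^3 - 648uv^2w    [distributive law]
= -1668uw^2 + 246w^2 + 824vw^2 + 1236w^3 - 684uw^3 + 1784vw^3 + 288w^4 + 486u^2w^2 - 2696uvw^2 + 216v^2w^2 + 84uw - 372w - 218vw + 384u^2w - 1096uvw + 156v^2w - 72u^3w + 922u^2vw - 1404uv^2w - 720v^3w - 12u - 48 - 320v + 102u^2 + 250uv - 132v^2 + 48u^3 + 560u^2v + 516uv^2 + 360v^3 - 18u^4 - 10u^3v + 648u^2v^2 + 360uv^3    [combine like terms]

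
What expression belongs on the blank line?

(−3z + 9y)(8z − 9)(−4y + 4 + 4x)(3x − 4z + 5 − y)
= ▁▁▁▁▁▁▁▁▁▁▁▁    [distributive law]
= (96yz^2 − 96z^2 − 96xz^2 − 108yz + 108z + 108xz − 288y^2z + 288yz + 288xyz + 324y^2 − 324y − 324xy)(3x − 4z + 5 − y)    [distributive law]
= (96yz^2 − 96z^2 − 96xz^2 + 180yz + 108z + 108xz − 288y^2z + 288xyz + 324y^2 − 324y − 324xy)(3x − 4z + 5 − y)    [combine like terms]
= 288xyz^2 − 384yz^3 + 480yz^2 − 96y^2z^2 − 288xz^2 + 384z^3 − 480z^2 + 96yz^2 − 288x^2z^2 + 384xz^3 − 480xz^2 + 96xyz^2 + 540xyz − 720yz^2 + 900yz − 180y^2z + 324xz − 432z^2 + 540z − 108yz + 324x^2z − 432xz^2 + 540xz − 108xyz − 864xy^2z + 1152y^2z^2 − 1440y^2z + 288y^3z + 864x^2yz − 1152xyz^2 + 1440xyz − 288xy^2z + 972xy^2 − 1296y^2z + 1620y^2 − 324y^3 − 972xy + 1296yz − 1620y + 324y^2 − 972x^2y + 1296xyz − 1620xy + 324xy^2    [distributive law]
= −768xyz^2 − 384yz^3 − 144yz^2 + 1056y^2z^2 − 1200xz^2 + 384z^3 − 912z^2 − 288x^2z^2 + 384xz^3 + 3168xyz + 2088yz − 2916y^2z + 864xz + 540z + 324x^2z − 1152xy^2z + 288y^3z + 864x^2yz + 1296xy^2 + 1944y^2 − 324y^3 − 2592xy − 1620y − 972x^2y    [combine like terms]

By distributive law:

(−24z^2 + 27z + 72yz − 81y)(−4y + 4 + 4x)(3x − 4z + 5 − y)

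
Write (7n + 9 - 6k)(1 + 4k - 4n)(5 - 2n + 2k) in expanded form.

(7n + 9 - 6k)(1 + 4k - 4n)(5 - 2n + 2k)
= (7n + 28kn - 28n^2 + 9 + 36k - 36n - 6k - 24k^2 + 24kn)(5 - 2n + 2k)    [distributive law]
= (-29n + 52kn - 28n^2 + 9 + 30k - 24k^2)(5 - 2n + 2k)    [combine like terms]
= -145n + 58n^2 - 58kn + 260kn - 104kn^2 + 104k^2n - 140n^2 + 56n^3 - 56kn^2 + 45 - 18n + 18k + 150k - 60kn + 60k^2 - 120k^2 + 48k^2n - 48k^3    [distributive law]
= -163n - 82n^2 + 142kn - 160kn^2 + 152k^2n + 56n^3 + 45 + 168k - 60k^2 - 48k^3    [combine like terms]

-163n - 82n^2 + 142kn - 160kn^2 + 152k^2n + 56n^3 + 45 + 168k - 60k^2 - 48k^3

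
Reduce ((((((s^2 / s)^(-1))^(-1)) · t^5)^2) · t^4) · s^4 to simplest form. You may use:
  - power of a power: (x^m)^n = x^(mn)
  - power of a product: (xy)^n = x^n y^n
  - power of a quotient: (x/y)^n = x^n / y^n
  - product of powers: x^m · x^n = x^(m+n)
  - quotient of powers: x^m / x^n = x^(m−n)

s^6·t^14

((((((s^2 / s)^(-1))^(-1)) · t^5)^2) · t^4) · s^4
= ((((((s^2 / s)^(-1))^(-1))^2) · ((t^5)^2)) · t^4) · s^4    [power of a product]
= (((((s^2 / s)^(-1))^(-2)) · ((t^5)^2)) · t^4) · s^4    [power of a power]
= ((((s^2 / s)^2) · ((t^5)^2)) · t^4) · s^4    [power of a power]
= (((((s^2)^2) / (s^2)) · ((t^5)^2)) · t^4) · s^4    [power of a quotient]
= (((s^4 / (s^2)) · ((t^5)^2)) · t^4) · s^4    [power of a power]
= ((s^2 · ((t^5)^2)) · t^4) · s^4    [quotient of powers]
= ((s^2 · t^10) · t^4) · s^4    [power of a power]
= s^6·t^14    [product of powers]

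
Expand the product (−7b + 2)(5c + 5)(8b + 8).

(−7b + 2)(5c + 5)(8b + 8)
= (−35bc − 35b + 10c + 10)(8b + 8)    [distributive law]
= −280b^2c − 280bc − 280b^2 − 280b + 80bc + 80c + 80b + 80    [distributive law]
= −280b^2c − 200bc − 280b^2 − 200b + 80c + 80    [combine like terms]

−280b^2c − 200bc − 280b^2 − 200b + 80c + 80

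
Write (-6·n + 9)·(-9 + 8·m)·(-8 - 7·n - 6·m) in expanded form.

135·n - 378·n^2 - 444·m·n + 336·m·n^2 + 288·m^2·n + 648 - 90·m - 432·m^2

(-6·n + 9)·(-9 + 8·m)·(-8 - 7·n - 6·m)
= (54·n - 48·m·n - 81 + 72·m)·(-8 - 7·n - 6·m)    [distributive law]
= -432·n - 378·n^2 - 324·m·n + 384·m·n + 336·m·n^2 + 288·m^2·n + 648 + 567·n + 486·m - 576·m - 504·m·n - 432·m^2    [distributive law]
= 135·n - 378·n^2 - 444·m·n + 336·m·n^2 + 288·m^2·n + 648 - 90·m - 432·m^2    [combine like terms]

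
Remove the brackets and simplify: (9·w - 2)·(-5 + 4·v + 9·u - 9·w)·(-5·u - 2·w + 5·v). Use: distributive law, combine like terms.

171·u·w + 54·w^2 - 119·v·w + 225·u·v·w - 477·v·w^2 + 180·v^2·w - 405·u^2·w + 243·u·w^2 + 162·w^3 - 50·u - 20·w + 50·v - 50·u·v - 40·v^2 + 90·u^2

(9·w - 2)·(-5 + 4·v + 9·u - 9·w)·(-5·u - 2·w + 5·v)
= (-45·w + 36·v·w + 81·u·w - 81·w^2 + 10 - 8·v - 18·u + 18·w)·(-5·u - 2·w + 5·v)    [distributive law]
= (-27·w + 36·v·w + 81·u·w - 81·w^2 + 10 - 8·v - 18·u)·(-5·u - 2·w + 5·v)    [combine like terms]
= 135·u·w + 54·w^2 - 135·v·w - 180·u·v·w - 72·v·w^2 + 180·v^2·w - 405·u^2·w - 162·u·w^2 + 405·u·v·w + 405·u·w^2 + 162·w^3 - 405·v·w^2 - 50·u - 20·w + 50·v + 40·u·v + 16·v·w - 40·v^2 + 90·u^2 + 36·u·w - 90·u·v    [distributive law]
= 171·u·w + 54·w^2 - 119·v·w + 225·u·v·w - 477·v·w^2 + 180·v^2·w - 405·u^2·w + 243·u·w^2 + 162·w^3 - 50·u - 20·w + 50·v - 50·u·v - 40·v^2 + 90·u^2    [combine like terms]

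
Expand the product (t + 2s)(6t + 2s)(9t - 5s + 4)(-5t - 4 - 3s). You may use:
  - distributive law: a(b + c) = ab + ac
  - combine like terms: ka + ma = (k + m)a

-270t^4 - 336t^3 - 642st^3 - 736st^2 - 118s^2t^2 - 96t^2 - 112s^2t + 202s^3t - 224st + 32s^3 + 60s^4 - 64s^2

(t + 2s)(6t + 2s)(9t - 5s + 4)(-5t - 4 - 3s)
= (6t^2 + 2st + 12st + 4s^2)(9t - 5s + 4)(-5t - 4 - 3s)    [distributive law]
= (6t^2 + 14st + 4s^2)(9t - 5s + 4)(-5t - 4 - 3s)    [combine like terms]
= (54t^3 - 30st^2 + 24t^2 + 126st^2 - 70s^2t + 56st + 36s^2t - 20s^3 + 16s^2)(-5t - 4 - 3s)    [distributive law]
= (54t^3 + 96st^2 + 24t^2 - 34s^2t + 56st - 20s^3 + 16s^2)(-5t - 4 - 3s)    [combine like terms]
= -270t^4 - 216t^3 - 162st^3 - 480st^3 - 384st^2 - 288s^2t^2 - 120t^3 - 96t^2 - 72st^2 + 170s^2t^2 + 136s^2t + 102s^3t - 280st^2 - 224st - 168s^2t + 100s^3t + 80s^3 + 60s^4 - 80s^2t - 64s^2 - 48s^3    [distributive law]
= -270t^4 - 336t^3 - 642st^3 - 736st^2 - 118s^2t^2 - 96t^2 - 112s^2t + 202s^3t - 224st + 32s^3 + 60s^4 - 64s^2    [combine like terms]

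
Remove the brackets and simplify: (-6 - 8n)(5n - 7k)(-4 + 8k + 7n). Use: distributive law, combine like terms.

120n - 170kn - 50n^2 - 168k + 336k^2 + 72kn^2 - 280n^3 + 448k^2n

(-6 - 8n)(5n - 7k)(-4 + 8k + 7n)
= (-30n + 42k - 40n^2 + 56kn)(-4 + 8k + 7n)    [distributive law]
= 120n - 240kn - 210n^2 - 168k + 336k^2 + 294kn + 160n^2 - 320kn^2 - 280n^3 - 224kn + 448k^2n + 392kn^2    [distributive law]
= 120n - 170kn - 50n^2 - 168k + 336k^2 + 72kn^2 - 280n^3 + 448k^2n    [combine like terms]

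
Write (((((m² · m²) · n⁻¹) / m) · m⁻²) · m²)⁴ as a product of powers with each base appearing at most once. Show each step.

m¹²·n⁻⁴

(((((m² · m²) · n⁻¹) / m) · m⁻²) · m²)⁴
= (((((m² · m²) · n⁻¹) / m) · m⁻²)⁴) · ((m²)⁴)    [power of a product]
= (((((m² · m²) · n⁻¹) / m)⁴) · ((m⁻²)⁴)) · ((m²)⁴)    [power of a product]
= (((((m² · m²) · n⁻¹)⁴) / (m⁴)) · ((m⁻²)⁴)) · ((m²)⁴)    [power of a quotient]
= (((((m² · m²)⁴) · ((n⁻¹)⁴)) / (m⁴)) · ((m⁻²)⁴)) · ((m²)⁴)    [power of a product]
= ((((((m²)⁴) · ((m²)⁴)) · ((n⁻¹)⁴)) / (m⁴)) · ((m⁻²)⁴)) · ((m²)⁴)    [power of a product]
= ((((m⁸ · ((m²)⁴)) · ((n⁻¹)⁴)) / (m⁴)) · ((m⁻²)⁴)) · ((m²)⁴)    [power of a power]
= ((((m⁸ · m⁸) · ((n⁻¹)⁴)) / (m⁴)) · ((m⁻²)⁴)) · ((m²)⁴)    [power of a power]
= (((m¹⁶ · ((n⁻¹)⁴)) / (m⁴)) · ((m⁻²)⁴)) · ((m²)⁴)    [product of powers]
= (((m¹⁶ · n⁻⁴) / (m⁴)) · ((m⁻²)⁴)) · ((m²)⁴)    [power of a power]
= (((m¹⁶ · n⁻⁴) / m⁴) · m⁻⁸) · ((m²)⁴)    [power of a power]
= (((m¹⁶ · n⁻⁴) / m⁴) · m⁻⁸) · m⁸    [power of a power]
= m¹²·n⁻⁴    [quotient of powers; product of powers]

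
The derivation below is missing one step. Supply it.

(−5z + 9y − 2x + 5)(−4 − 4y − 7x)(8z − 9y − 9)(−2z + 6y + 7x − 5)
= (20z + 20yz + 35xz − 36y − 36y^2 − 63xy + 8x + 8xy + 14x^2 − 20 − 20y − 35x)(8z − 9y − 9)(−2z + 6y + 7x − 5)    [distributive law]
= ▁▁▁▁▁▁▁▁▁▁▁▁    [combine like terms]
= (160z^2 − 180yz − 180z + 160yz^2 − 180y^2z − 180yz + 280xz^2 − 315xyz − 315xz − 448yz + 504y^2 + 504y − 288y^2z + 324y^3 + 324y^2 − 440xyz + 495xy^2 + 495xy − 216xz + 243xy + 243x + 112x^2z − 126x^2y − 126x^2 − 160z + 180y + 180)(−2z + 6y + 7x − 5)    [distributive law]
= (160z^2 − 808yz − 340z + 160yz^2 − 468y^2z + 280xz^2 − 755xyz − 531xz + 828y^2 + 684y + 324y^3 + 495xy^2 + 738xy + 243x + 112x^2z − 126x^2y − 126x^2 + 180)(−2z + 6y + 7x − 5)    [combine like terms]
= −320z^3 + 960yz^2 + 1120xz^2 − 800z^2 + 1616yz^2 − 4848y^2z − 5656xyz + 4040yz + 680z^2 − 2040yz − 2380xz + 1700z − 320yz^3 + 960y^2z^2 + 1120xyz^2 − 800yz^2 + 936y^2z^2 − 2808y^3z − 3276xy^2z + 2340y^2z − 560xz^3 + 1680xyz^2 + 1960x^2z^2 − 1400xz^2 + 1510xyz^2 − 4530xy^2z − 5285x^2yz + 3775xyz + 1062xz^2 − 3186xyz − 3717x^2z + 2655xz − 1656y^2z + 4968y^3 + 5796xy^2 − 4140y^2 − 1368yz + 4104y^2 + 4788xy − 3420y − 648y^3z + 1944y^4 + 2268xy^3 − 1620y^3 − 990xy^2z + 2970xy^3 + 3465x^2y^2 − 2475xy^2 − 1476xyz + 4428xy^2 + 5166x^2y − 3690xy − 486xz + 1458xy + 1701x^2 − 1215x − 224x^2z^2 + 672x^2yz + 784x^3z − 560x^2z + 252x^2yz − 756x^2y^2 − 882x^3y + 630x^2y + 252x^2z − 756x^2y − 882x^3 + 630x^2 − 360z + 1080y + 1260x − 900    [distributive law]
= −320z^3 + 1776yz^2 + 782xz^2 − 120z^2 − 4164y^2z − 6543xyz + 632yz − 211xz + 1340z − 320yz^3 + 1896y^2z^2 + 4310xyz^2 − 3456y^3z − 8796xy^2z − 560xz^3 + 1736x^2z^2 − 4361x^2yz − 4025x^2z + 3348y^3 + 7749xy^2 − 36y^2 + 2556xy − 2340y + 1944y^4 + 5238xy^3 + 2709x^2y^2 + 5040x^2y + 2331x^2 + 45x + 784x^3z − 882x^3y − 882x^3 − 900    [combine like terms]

Applying combine like terms to the line above:

(20z + 20yz + 35xz − 56y − 36y^2 − 55xy − 27x + 14x^2 − 20)(8z − 9y − 9)(−2z + 6y + 7x − 5)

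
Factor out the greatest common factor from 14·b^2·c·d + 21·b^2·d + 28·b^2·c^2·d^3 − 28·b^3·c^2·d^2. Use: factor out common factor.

14·b^2·c·d + 21·b^2·d + 28·b^2·c^2·d^3 − 28·b^3·c^2·d^2
= 7(2·b^2·c·d + 3·b^2·d + 4·b^2·c^2·d^3 − 4·b^3·c^2·d^2)    [factor out 7]
= 7·b^2·d(2·c + 3 + 4·c^2·d^2 − 4·b·c^2·d)    [factor out b^2·d]

7·b^2·d(2·c + 3 + 4·c^2·d^2 − 4·b·c^2·d)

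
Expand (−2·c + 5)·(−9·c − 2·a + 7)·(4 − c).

(−2·c + 5)·(−9·c − 2·a + 7)·(4 − c)
= (18·c^2 + 4·a·c − 14·c − 45·c − 10·a + 35)·(4 − c)    [distributive law]
= (18·c^2 + 4·a·c − 59·c − 10·a + 35)·(4 − c)    [combine like terms]
= 72·c^2 − 18·c^3 + 16·a·c − 4·a·c^2 − 236·c + 59·c^2 − 40·a + 10·a·c + 140 − 35·c    [distributive law]
= 131·c^2 − 18·c^3 + 26·a·c − 4·a·c^2 − 271·c − 40·a + 140    [combine like terms]

131·c^2 − 18·c^3 + 26·a·c − 4·a·c^2 − 271·c − 40·a + 140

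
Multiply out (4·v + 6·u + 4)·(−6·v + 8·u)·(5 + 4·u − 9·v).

96·v^2 − 60·u·v^2 + 216·v^3 − 404·u·v − 448·u^2·v + 368·u^2 + 192·u^3 − 120·v + 160·u

(4·v + 6·u + 4)·(−6·v + 8·u)·(5 + 4·u − 9·v)
= (−24·v^2 + 32·u·v − 36·u·v + 48·u^2 − 24·v + 32·u)·(5 + 4·u − 9·v)    [distributive law]
= (−24·v^2 − 4·u·v + 48·u^2 − 24·v + 32·u)·(5 + 4·u − 9·v)    [combine like terms]
= −120·v^2 − 96·u·v^2 + 216·v^3 − 20·u·v − 16·u^2·v + 36·u·v^2 + 240·u^2 + 192·u^3 − 432·u^2·v − 120·v − 96·u·v + 216·v^2 + 160·u + 128·u^2 − 288·u·v    [distributive law]
= 96·v^2 − 60·u·v^2 + 216·v^3 − 404·u·v − 448·u^2·v + 368·u^2 + 192·u^3 − 120·v + 160·u    [combine like terms]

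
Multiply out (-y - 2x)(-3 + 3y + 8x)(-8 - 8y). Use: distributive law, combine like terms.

(-y - 2x)(-3 + 3y + 8x)(-8 - 8y)
= (3y - 3y^2 - 8xy + 6x - 6xy - 16x^2)(-8 - 8y)    [distributive law]
= (3y - 3y^2 - 14xy + 6x - 16x^2)(-8 - 8y)    [combine like terms]
= -24y - 24y^2 + 24y^2 + 24y^3 + 112xy + 112xy^2 - 48x - 48xy + 128x^2 + 128x^2y    [distributive law]
= -24y + 24y^3 + 64xy + 112xy^2 - 48x + 128x^2 + 128x^2y    [combine like terms]

-24y + 24y^3 + 64xy + 112xy^2 - 48x + 128x^2 + 128x^2y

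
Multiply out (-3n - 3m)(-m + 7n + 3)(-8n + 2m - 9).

(-3n - 3m)(-m + 7n + 3)(-8n + 2m - 9)
= (3mn - 21n^2 - 9n + 3m^2 - 21mn - 9m)(-8n + 2m - 9)    [distributive law]
= (-18mn - 21n^2 - 9n + 3m^2 - 9m)(-8n + 2m - 9)    [combine like terms]
= 144mn^2 - 36m^2n + 162mn + 168n^3 - 42mn^2 + 189n^2 + 72n^2 - 18mn + 81n - 24m^2n + 6m^3 - 27m^2 + 72mn - 18m^2 + 81m    [distributive law]
= 102mn^2 - 60m^2n + 216mn + 168n^3 + 261n^2 + 81n + 6m^3 - 45m^2 + 81m    [combine like terms]

102mn^2 - 60m^2n + 216mn + 168n^3 + 261n^2 + 81n + 6m^3 - 45m^2 + 81m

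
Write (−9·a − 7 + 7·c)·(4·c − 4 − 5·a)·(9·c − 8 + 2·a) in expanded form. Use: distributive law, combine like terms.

−583·a·c^2 + 1095·a·c + 263·a^2·c − 512·a − 218·a^2 + 90·a^3 − 728·c^2 + 700·c − 224 + 252·c^3

(−9·a − 7 + 7·c)·(4·c − 4 − 5·a)·(9·c − 8 + 2·a)
= (−36·a·c + 36·a + 45·a^2 − 28·c + 28 + 35·a + 28·c^2 − 28·c − 35·a·c)·(9·c − 8 + 2·a)    [distributive law]
= (−71·a·c + 71·a + 45·a^2 − 56·c + 28 + 28·c^2)·(9·c − 8 + 2·a)    [combine like terms]
= −639·a·c^2 + 568·a·c − 142·a^2·c + 639·a·c − 568·a + 142·a^2 + 405·a^2·c − 360·a^2 + 90·a^3 − 504·c^2 + 448·c − 112·a·c + 252·c − 224 + 56·a + 252·c^3 − 224·c^2 + 56·a·c^2    [distributive law]
= −583·a·c^2 + 1095·a·c + 263·a^2·c − 512·a − 218·a^2 + 90·a^3 − 728·c^2 + 700·c − 224 + 252·c^3    [combine like terms]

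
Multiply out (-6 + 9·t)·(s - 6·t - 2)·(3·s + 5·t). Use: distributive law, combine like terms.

-18·s^2 + 24·s·t + 90·t^2 + 36·s + 60·t + 27·s^2·t - 117·s·t^2 - 270·t^3

(-6 + 9·t)·(s - 6·t - 2)·(3·s + 5·t)
= (-6·s + 36·t + 12 + 9·s·t - 54·t^2 - 18·t)·(3·s + 5·t)    [distributive law]
= (-6·s + 18·t + 12 + 9·s·t - 54·t^2)·(3·s + 5·t)    [combine like terms]
= -18·s^2 - 30·s·t + 54·s·t + 90·t^2 + 36·s + 60·t + 27·s^2·t + 45·s·t^2 - 162·s·t^2 - 270·t^3    [distributive law]
= -18·s^2 + 24·s·t + 90·t^2 + 36·s + 60·t + 27·s^2·t - 117·s·t^2 - 270·t^3    [combine like terms]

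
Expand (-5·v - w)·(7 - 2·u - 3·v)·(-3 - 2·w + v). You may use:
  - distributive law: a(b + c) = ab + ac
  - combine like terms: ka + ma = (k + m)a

(-5·v - w)·(7 - 2·u - 3·v)·(-3 - 2·w + v)
= (-35·v + 10·u·v + 15·v^2 - 7·w + 2·u·w + 3·v·w)·(-3 - 2·w + v)    [distributive law]
= 105·v + 70·v·w - 35·v^2 - 30·u·v - 20·u·v·w + 10·u·v^2 - 45·v^2 - 30·v^2·w + 15·v^3 + 21·w + 14·w^2 - 7·v·w - 6·u·w - 4·u·w^2 + 2·u·v·w - 9·v·w - 6·v·w^2 + 3·v^2·w    [distributive law]
= 105·v + 54·v·w - 80·v^2 - 30·u·v - 18·u·v·w + 10·u·v^2 - 27·v^2·w + 15·v^3 + 21·w + 14·w^2 - 6·u·w - 4·u·w^2 - 6·v·w^2    [combine like terms]

105·v + 54·v·w - 80·v^2 - 30·u·v - 18·u·v·w + 10·u·v^2 - 27·v^2·w + 15·v^3 + 21·w + 14·w^2 - 6·u·w - 4·u·w^2 - 6·v·w^2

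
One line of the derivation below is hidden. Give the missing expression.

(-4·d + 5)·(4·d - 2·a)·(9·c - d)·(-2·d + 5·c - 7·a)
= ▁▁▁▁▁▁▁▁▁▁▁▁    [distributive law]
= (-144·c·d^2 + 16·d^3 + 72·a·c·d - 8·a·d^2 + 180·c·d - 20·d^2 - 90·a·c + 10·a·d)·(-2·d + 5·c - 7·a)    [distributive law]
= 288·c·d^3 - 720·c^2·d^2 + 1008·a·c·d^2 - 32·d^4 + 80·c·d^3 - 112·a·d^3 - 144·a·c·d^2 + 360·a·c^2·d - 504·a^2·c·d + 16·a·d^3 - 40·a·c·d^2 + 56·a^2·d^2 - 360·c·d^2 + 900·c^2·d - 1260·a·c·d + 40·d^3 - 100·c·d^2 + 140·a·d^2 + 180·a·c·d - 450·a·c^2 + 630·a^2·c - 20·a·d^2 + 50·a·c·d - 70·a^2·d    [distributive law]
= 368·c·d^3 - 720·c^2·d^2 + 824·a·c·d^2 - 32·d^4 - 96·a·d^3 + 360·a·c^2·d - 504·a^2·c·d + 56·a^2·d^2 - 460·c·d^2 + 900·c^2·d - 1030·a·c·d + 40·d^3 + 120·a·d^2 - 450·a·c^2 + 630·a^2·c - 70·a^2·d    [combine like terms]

After distributive law, the bracketed line is:

(-16·d^2 + 8·a·d + 20·d - 10·a)·(9·c - d)·(-2·d + 5·c - 7·a)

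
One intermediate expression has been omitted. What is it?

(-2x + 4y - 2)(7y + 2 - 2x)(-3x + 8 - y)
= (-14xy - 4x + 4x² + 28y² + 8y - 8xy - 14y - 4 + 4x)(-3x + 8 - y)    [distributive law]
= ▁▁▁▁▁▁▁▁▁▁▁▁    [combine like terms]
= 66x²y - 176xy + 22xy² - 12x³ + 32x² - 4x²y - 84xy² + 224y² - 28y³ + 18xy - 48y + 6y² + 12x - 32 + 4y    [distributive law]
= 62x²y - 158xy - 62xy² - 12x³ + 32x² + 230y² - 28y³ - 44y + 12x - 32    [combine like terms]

By combine like terms:

(-22xy + 4x² + 28y² - 6y - 4)(-3x + 8 - y)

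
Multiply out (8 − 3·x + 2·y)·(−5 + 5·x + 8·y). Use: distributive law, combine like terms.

−40 + 55·x + 54·y − 15·x² − 14·x·y + 16·y²

(8 − 3·x + 2·y)·(−5 + 5·x + 8·y)
= −40 + 40·x + 64·y + 15·x − 15·x² − 24·x·y − 10·y + 10·x·y + 16·y²    [distributive law]
= −40 + 55·x + 54·y − 15·x² − 14·x·y + 16·y²    [combine like terms]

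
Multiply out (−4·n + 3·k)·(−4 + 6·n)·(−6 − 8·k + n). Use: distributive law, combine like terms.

(−4·n + 3·k)·(−4 + 6·n)·(−6 − 8·k + n)
= (16·n − 24·n² − 12·k + 18·k·n)·(−6 − 8·k + n)    [distributive law]
= −96·n − 128·k·n + 16·n² + 144·n² + 192·k·n² − 24·n³ + 72·k + 96·k² − 12·k·n − 108·k·n − 144·k²·n + 18·k·n²    [distributive law]
= −96·n − 248·k·n + 160·n² + 210·k·n² − 24·n³ + 72·k + 96·k² − 144·k²·n    [combine like terms]

−96·n − 248·k·n + 160·n² + 210·k·n² − 24·n³ + 72·k + 96·k² − 144·k²·n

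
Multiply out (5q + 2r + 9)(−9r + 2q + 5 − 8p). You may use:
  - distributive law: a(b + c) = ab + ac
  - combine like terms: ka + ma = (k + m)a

−41qr + 10q^2 + 43q − 40pq − 18r^2 − 71r − 16pr + 45 − 72p

(5q + 2r + 9)(−9r + 2q + 5 − 8p)
= −45qr + 10q^2 + 25q − 40pq − 18r^2 + 4qr + 10r − 16pr − 81r + 18q + 45 − 72p    [distributive law]
= −41qr + 10q^2 + 43q − 40pq − 18r^2 − 71r − 16pr + 45 − 72p    [combine like terms]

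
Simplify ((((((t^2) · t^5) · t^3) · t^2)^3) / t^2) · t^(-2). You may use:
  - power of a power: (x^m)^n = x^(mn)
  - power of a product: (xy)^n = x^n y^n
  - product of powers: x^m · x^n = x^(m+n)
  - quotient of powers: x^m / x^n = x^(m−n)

((((((t^2) · t^5) · t^3) · t^2)^3) / t^2) · t^(-2)
= ((((((t^2) · t^5) · t^3)^3) · ((t^2)^3)) / t^2) · t^(-2)    [power of a product]
= ((((((t^2) · t^5)^3) · ((t^3)^3)) · ((t^2)^3)) / t^2) · t^(-2)    [power of a product]
= ((((((t^2)^3) · ((t^5)^3)) · ((t^3)^3)) · ((t^2)^3)) / t^2) · t^(-2)    [power of a product]
= (((((t^6) · ((t^5)^3)) · ((t^3)^3)) · ((t^2)^3)) / t^2) · t^(-2)    [power of a power]
= ((((t^6 · t^15) · ((t^3)^3)) · ((t^2)^3)) / t^2) · t^(-2)    [power of a power]
= (((t^21 · ((t^3)^3)) · ((t^2)^3)) / t^2) · t^(-2)    [product of powers]
= (((t^21 · t^9) · ((t^2)^3)) / t^2) · t^(-2)    [power of a power]
= ((t^30 · ((t^2)^3)) / t^2) · t^(-2)    [product of powers]
= ((t^30 · t^6) / t^2) · t^(-2)    [power of a power]
= (t^36 / t^2) · t^(-2)    [product of powers]
= t^34 · t^(-2)    [quotient of powers]
= t^32    [product of powers]

t^32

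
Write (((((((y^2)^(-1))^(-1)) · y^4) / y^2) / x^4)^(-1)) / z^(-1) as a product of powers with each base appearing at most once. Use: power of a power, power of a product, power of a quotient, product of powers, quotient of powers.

(((((((y^2)^(-1))^(-1)) · y^4) / y^2) / x^4)^(-1)) / z^(-1)
= (((((((y^2)^(-1))^(-1)) · y^4) / y^2)^(-1)) / ((x^4)^(-1))) / z^(-1)    [power of a quotient]
= (((((((y^2)^(-1))^(-1)) · y^4)^(-1)) / ((y^2)^(-1))) / ((x^4)^(-1))) / z^(-1)    [power of a quotient]
= (((((((y^2)^(-1))^(-1))^(-1)) · ((y^4)^(-1))) / ((y^2)^(-1))) / ((x^4)^(-1))) / z^(-1)    [power of a product]
= ((((((y^2)^(-1))^1) · ((y^4)^(-1))) / ((y^2)^(-1))) / ((x^4)^(-1))) / z^(-1)    [power of a power]
= (((((y^2)^(-1)) · ((y^4)^(-1))) / ((y^2)^(-1))) / ((x^4)^(-1))) / z^(-1)    [power of a power]
= (((y^(-2) · ((y^4)^(-1))) / ((y^2)^(-1))) / ((x^4)^(-1))) / z^(-1)    [power of a power]
= (((y^(-2) · y^(-4)) / ((y^2)^(-1))) / ((x^4)^(-1))) / z^(-1)    [power of a power]
= ((y^(-6) / ((y^2)^(-1))) / ((x^4)^(-1))) / z^(-1)    [product of powers]
= ((y^(-6) / y^(-2)) / ((x^4)^(-1))) / z^(-1)    [power of a power]
= (y^(-4) / ((x^4)^(-1))) / z^(-1)    [quotient of powers]
= (y^(-4) / x^(-4)) / z^(-1)    [power of a power]
= x^4·y^(-4)·z    [quotient of powers]

x^4·y^(-4)·z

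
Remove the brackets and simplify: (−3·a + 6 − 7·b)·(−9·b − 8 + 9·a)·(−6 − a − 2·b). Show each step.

(−3·a + 6 − 7·b)·(−9·b − 8 + 9·a)·(−6 − a − 2·b)
= (27·a·b + 24·a − 27·a² − 54·b − 48 + 54·a + 63·b² + 56·b − 63·a·b)·(−6 − a − 2·b)    [distributive law]
= (−36·a·b + 78·a − 27·a² + 2·b − 48 + 63·b²)·(−6 − a − 2·b)    [combine like terms]
= 216·a·b + 36·a²·b + 72·a·b² − 468·a − 78·a² − 156·a·b + 162·a² + 27·a³ + 54·a²·b − 12·b − 2·a·b − 4·b² + 288 + 48·a + 96·b − 378·b² − 63·a·b² − 126·b³    [distributive law]
= 58·a·b + 90·a²·b + 9·a·b² − 420·a + 84·a² + 27·a³ + 84·b − 382·b² + 288 − 126·b³    [combine like terms]

58·a·b + 90·a²·b + 9·a·b² − 420·a + 84·a² + 27·a³ + 84·b − 382·b² + 288 − 126·b³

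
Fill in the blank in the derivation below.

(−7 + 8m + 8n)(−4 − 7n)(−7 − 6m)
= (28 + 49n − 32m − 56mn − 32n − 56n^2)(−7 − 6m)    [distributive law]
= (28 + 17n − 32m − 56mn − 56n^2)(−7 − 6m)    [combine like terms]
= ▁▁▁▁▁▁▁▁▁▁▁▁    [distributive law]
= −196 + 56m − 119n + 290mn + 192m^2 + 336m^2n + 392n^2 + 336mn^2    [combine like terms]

Applying distributive law to the line above:

−196 − 168m − 119n − 102mn + 224m + 192m^2 + 392mn + 336m^2n + 392n^2 + 336mn^2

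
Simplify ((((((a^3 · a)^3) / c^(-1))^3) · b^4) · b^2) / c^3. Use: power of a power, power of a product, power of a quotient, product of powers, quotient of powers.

((((((a^3 · a)^3) / c^(-1))^3) · b^4) · b^2) / c^3
= ((((((a^3 · a)^3)^3) / ((c^(-1))^3)) · b^4) · b^2) / c^3    [power of a quotient]
= (((((a^3 · a)^9) / ((c^(-1))^3)) · b^4) · b^2) / c^3    [power of a power]
= ((((((a^3)^9) · (a^9)) / ((c^(-1))^3)) · b^4) · b^2) / c^3    [power of a product]
= ((((a^27 · (a^9)) / ((c^(-1))^3)) · b^4) · b^2) / c^3    [power of a power]
= (((a^36 / ((c^(-1))^3)) · b^4) · b^2) / c^3    [product of powers]
= (((a^36 / c^(-3)) · b^4) · b^2) / c^3    [power of a power]
= a^36b^6    [quotient of powers; product of powers]

a^36b^6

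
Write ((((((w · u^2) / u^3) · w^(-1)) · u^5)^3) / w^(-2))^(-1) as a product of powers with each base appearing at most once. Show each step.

((((((w · u^2) / u^3) · w^(-1)) · u^5)^3) / w^(-2))^(-1)
= ((((((w · u^2) / u^3) · w^(-1)) · u^5)^3)^(-1)) / ((w^(-2))^(-1))    [power of a quotient]
= (((((w · u^2) / u^3) · w^(-1)) · u^5)^(-3)) / ((w^(-2))^(-1))    [power of a power]
= (((((w · u^2) / u^3) · w^(-1))^(-3)) · ((u^5)^(-3))) / ((w^(-2))^(-1))    [power of a product]
= (((((w · u^2) / u^3)^(-3)) · ((w^(-1))^(-3))) · ((u^5)^(-3))) / ((w^(-2))^(-1))    [power of a product]
= (((((w · u^2)^(-3)) / ((u^3)^(-3))) · ((w^(-1))^(-3))) · ((u^5)^(-3))) / ((w^(-2))^(-1))    [power of a quotient]
= (((((w^(-3)) · ((u^2)^(-3))) / ((u^3)^(-3))) · ((w^(-1))^(-3))) · ((u^5)^(-3))) / ((w^(-2))^(-1))    [power of a product]
= ((((w^(-3) · u^(-6)) / ((u^3)^(-3))) · ((w^(-1))^(-3))) · ((u^5)^(-3))) / ((w^(-2))^(-1))    [power of a power]
= ((((w^(-3) · u^(-6)) / u^(-9)) · ((w^(-1))^(-3))) · ((u^5)^(-3))) / ((w^(-2))^(-1))    [power of a power]
= ((((w^(-3) · u^(-6)) / u^(-9)) · w^3) · ((u^5)^(-3))) / ((w^(-2))^(-1))    [power of a power]
= ((((w^(-3) · u^(-6)) / u^(-9)) · w^3) · u^(-15)) / ((w^(-2))^(-1))    [power of a power]
= ((((w^(-3) · u^(-6)) / u^(-9)) · w^3) · u^(-15)) / w^2    [power of a power]
= u^(-12)w^(-2)    [quotient of powers; product of powers]

u^(-12)w^(-2)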